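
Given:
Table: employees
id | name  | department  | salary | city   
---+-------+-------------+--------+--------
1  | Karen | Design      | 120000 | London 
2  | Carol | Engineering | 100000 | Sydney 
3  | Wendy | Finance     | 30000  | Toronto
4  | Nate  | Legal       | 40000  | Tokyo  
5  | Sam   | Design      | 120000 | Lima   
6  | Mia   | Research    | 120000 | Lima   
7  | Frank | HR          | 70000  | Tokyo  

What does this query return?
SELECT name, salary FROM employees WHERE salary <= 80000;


Filtering: salary <= 80000
Matching: 3 rows

3 rows:
Wendy, 30000
Nate, 40000
Frank, 70000


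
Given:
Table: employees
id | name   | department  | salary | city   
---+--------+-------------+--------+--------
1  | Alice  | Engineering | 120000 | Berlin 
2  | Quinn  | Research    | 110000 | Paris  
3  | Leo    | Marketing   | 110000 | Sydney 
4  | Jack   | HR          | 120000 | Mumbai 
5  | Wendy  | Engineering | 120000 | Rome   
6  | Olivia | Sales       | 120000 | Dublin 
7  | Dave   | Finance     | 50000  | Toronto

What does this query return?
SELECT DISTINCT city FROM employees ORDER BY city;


All 'city' values (row order): Berlin, Paris, Sydney, Mumbai, Rome, Dublin, Toronto
Removing duplicates leaves 7 unique value(s).

7 values:
Berlin
Dublin
Mumbai
Paris
Rome
Sydney
Toronto


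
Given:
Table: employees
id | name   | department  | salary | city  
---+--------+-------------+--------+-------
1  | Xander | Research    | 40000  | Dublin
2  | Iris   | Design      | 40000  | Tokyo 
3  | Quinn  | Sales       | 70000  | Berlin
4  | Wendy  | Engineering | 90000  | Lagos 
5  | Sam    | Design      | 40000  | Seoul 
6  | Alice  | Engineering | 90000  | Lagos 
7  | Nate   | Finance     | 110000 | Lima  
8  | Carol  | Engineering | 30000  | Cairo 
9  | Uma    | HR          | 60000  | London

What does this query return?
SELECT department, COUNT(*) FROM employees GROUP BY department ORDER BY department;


Assigning each row to its department group:
  Xander -> Research
  Iris -> Design
  Quinn -> Sales
  Wendy -> Engineering
  Sam -> Design
  Alice -> Engineering
  Nate -> Finance
  Carol -> Engineering
  Uma -> HR


6 groups:
Design, 2
Engineering, 3
Finance, 1
HR, 1
Research, 1
Sales, 1


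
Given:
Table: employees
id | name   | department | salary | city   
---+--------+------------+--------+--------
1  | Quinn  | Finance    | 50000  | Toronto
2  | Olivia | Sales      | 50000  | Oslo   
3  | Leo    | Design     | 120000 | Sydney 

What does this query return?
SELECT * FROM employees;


SELECT * returns all 3 rows with all columns

3 rows:
1, Quinn, Finance, 50000, Toronto
2, Olivia, Sales, 50000, Oslo
3, Leo, Design, 120000, Sydney


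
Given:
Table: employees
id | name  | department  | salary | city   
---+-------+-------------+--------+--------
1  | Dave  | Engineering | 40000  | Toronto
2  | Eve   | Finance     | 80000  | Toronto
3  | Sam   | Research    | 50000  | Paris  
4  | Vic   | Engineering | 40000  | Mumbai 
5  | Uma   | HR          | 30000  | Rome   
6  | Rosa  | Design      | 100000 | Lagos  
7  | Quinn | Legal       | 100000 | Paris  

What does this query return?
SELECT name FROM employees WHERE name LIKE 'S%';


LIKE 'S%' matches names starting with 'S'
Matching: 1

1 rows:
Sam


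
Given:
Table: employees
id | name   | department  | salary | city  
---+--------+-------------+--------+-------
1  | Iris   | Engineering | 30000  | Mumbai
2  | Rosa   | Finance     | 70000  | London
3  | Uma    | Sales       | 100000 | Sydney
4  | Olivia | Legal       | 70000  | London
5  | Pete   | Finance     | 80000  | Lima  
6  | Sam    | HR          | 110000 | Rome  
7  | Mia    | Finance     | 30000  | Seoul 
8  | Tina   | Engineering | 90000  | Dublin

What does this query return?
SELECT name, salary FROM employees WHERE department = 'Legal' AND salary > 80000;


Filtering: department = 'Legal' AND salary > 80000
Matching: 0 rows

Empty result set (0 rows)


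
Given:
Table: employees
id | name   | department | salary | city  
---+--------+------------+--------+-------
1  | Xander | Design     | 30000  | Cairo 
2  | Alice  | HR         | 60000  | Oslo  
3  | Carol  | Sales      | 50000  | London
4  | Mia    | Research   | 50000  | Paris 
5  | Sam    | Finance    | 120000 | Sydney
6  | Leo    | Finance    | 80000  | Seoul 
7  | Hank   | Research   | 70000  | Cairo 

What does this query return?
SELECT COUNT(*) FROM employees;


COUNT(*) counts all rows

7


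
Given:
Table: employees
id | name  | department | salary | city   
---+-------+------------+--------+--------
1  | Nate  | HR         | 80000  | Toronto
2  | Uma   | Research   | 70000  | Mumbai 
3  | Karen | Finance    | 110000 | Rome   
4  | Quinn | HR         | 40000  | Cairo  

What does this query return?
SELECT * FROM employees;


SELECT * returns all 4 rows with all columns

4 rows:
1, Nate, HR, 80000, Toronto
2, Uma, Research, 70000, Mumbai
3, Karen, Finance, 110000, Rome
4, Quinn, HR, 40000, Cairo


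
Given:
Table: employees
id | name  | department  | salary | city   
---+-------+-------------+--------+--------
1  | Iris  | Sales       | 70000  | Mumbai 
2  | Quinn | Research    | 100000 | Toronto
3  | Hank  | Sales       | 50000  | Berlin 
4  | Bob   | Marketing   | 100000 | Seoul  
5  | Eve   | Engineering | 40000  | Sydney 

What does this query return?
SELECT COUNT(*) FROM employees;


COUNT(*) counts all rows

5


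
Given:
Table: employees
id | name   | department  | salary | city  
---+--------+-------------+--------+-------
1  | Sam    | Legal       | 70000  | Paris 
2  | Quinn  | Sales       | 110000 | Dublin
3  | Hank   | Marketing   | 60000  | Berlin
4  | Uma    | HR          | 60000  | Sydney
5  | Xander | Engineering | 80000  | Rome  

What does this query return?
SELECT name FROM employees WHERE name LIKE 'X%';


LIKE 'X%' matches names starting with 'X'
Matching: 1

1 rows:
Xander


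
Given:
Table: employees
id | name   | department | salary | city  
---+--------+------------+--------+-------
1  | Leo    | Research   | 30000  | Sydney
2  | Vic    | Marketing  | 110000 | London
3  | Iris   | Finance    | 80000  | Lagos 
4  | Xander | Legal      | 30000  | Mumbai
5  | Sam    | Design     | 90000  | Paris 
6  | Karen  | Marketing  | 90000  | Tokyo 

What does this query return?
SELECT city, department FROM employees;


Projecting columns: city, department

6 rows:
Sydney, Research
London, Marketing
Lagos, Finance
Mumbai, Legal
Paris, Design
Tokyo, Marketing


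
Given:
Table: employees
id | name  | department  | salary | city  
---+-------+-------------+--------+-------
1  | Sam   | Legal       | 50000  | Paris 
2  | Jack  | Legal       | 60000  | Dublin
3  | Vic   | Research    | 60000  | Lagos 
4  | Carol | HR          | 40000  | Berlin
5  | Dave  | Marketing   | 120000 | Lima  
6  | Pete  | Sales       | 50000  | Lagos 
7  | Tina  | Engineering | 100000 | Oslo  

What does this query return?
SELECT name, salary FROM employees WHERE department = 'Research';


Filtering: department = 'Research'
Matching rows: 1

1 rows:
Vic, 60000


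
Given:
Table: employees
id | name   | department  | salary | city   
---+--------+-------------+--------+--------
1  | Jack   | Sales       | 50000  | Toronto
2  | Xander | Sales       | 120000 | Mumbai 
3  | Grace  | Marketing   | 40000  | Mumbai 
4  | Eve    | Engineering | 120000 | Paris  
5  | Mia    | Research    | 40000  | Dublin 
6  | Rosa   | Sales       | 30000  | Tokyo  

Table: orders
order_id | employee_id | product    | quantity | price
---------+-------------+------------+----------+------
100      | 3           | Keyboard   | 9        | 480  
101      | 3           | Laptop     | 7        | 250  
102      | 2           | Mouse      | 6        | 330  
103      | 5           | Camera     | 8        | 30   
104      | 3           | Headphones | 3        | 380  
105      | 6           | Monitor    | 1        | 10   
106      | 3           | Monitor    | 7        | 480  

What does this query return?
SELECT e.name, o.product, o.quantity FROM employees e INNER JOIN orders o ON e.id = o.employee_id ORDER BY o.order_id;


Joining employees.id = orders.employee_id:
  employee Grace (id=3) -> order Keyboard
  employee Grace (id=3) -> order Laptop
  employee Xander (id=2) -> order Mouse
  employee Mia (id=5) -> order Camera
  employee Grace (id=3) -> order Headphones
  employee Rosa (id=6) -> order Monitor
  employee Grace (id=3) -> order Monitor


7 rows:
Grace, Keyboard, 9
Grace, Laptop, 7
Xander, Mouse, 6
Mia, Camera, 8
Grace, Headphones, 3
Rosa, Monitor, 1
Grace, Monitor, 7


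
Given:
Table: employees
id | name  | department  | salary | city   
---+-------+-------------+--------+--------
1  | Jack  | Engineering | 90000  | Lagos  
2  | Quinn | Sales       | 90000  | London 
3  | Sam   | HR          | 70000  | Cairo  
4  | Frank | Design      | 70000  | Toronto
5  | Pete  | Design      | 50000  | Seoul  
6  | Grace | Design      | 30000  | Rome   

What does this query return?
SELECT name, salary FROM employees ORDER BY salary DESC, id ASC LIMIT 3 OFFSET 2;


Sort by salary DESC (id ASC tiebreak), then skip 2 and take 3
Rows 3 through 5

3 rows:
Sam, 70000
Frank, 70000
Pete, 50000


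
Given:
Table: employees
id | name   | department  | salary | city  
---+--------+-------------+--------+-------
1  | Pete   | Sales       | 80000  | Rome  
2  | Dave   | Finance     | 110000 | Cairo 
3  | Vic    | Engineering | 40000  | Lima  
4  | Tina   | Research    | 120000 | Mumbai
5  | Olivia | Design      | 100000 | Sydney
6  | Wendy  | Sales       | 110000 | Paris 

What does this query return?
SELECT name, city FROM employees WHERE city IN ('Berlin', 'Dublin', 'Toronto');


Filtering: city IN ('Berlin', 'Dublin', 'Toronto')
Matching: 0 rows

Empty result set (0 rows)


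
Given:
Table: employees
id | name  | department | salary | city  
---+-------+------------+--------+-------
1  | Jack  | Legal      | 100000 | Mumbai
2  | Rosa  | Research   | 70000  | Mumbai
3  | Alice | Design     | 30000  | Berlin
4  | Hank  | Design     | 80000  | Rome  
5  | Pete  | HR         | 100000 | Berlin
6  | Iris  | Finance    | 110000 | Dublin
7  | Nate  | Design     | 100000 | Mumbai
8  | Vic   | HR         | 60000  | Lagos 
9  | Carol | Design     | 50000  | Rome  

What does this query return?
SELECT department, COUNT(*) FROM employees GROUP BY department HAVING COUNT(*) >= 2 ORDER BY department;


Groups with count >= 2:
  Design: 4 -> PASS
  HR: 2 -> PASS
  Finance: 1 -> filtered out
  Legal: 1 -> filtered out
  Research: 1 -> filtered out


2 groups:
Design, 4
HR, 2


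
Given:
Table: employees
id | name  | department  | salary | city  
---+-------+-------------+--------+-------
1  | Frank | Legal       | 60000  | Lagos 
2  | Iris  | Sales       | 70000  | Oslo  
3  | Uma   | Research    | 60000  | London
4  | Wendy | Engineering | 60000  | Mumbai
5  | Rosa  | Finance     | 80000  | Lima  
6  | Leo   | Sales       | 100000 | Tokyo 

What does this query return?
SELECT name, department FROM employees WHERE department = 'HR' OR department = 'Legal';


Filtering: department = 'HR' OR 'Legal'
Matching: 1 rows

1 rows:
Frank, Legal


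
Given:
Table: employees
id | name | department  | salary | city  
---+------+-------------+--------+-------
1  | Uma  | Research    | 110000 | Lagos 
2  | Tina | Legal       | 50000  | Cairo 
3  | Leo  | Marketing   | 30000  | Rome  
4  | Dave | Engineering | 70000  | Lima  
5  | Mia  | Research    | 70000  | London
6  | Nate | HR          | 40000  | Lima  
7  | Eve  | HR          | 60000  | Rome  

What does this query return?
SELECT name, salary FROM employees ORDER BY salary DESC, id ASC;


Sorting by salary DESC, then id ASC for ties

7 rows:
Uma, 110000
Dave, 70000
Mia, 70000
Eve, 60000
Tina, 50000
Nate, 40000
Leo, 30000


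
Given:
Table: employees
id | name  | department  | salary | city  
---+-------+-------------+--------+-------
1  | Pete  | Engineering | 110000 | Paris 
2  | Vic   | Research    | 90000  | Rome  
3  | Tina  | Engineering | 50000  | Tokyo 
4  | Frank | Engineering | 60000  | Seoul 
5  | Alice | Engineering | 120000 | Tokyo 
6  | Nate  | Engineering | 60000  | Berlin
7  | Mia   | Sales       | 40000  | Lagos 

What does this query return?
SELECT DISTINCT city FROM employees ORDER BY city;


All 'city' values (row order): Paris, Rome, Tokyo, Seoul, Tokyo, Berlin, Lagos
Removing duplicates leaves 6 unique value(s).

6 values:
Berlin
Lagos
Paris
Rome
Seoul
Tokyo


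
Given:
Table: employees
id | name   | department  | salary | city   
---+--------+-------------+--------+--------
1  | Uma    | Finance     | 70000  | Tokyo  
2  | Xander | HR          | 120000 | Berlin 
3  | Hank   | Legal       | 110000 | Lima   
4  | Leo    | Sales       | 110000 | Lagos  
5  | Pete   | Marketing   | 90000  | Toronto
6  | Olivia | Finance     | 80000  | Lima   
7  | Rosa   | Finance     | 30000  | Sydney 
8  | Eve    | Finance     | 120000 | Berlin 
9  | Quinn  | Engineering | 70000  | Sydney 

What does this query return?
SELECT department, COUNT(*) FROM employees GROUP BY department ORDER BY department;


Assigning each row to its department group:
  Uma -> Finance
  Xander -> HR
  Hank -> Legal
  Leo -> Sales
  Pete -> Marketing
  Olivia -> Finance
  Rosa -> Finance
  Eve -> Finance
  Quinn -> Engineering


6 groups:
Engineering, 1
Finance, 4
HR, 1
Legal, 1
Marketing, 1
Sales, 1


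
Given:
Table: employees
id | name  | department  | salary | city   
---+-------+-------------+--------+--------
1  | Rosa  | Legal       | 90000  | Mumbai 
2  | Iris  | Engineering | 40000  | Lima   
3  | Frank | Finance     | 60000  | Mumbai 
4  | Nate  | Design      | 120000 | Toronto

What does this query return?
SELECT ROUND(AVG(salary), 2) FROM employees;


SUM(salary) = 310000
COUNT = 4
ROUND(AVG, 2) = ROUND(310000 / 4, 2) = 77500.0

77500.0


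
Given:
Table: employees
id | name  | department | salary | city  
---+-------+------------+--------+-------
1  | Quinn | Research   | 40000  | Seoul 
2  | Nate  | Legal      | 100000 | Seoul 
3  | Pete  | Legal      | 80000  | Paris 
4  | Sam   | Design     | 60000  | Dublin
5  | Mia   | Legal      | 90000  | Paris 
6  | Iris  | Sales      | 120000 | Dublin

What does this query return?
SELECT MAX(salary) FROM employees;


Salaries: 40000, 100000, 80000, 60000, 90000, 120000
MAX = 120000

120000


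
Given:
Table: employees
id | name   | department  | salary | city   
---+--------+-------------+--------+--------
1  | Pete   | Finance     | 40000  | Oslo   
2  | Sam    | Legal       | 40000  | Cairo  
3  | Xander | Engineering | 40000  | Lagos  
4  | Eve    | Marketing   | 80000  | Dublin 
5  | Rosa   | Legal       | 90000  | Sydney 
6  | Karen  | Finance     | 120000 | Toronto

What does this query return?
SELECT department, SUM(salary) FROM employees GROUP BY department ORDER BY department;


Summing salary within each department:
  Engineering: 40000 = 40000
  Finance: 40000 + 120000 = 160000
  Legal: 40000 + 90000 = 130000
  Marketing: 80000 = 80000


4 groups:
Engineering, 40000
Finance, 160000
Legal, 130000
Marketing, 80000


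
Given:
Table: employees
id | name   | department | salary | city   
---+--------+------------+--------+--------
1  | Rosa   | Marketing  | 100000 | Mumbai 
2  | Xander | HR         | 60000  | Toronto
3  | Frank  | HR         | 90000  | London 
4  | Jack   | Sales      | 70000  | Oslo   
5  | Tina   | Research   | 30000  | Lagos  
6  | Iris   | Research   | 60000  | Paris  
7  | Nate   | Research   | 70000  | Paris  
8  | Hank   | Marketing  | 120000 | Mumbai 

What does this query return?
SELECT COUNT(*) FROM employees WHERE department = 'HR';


Counting rows where department = 'HR'
  Xander -> MATCH
  Frank -> MATCH


2


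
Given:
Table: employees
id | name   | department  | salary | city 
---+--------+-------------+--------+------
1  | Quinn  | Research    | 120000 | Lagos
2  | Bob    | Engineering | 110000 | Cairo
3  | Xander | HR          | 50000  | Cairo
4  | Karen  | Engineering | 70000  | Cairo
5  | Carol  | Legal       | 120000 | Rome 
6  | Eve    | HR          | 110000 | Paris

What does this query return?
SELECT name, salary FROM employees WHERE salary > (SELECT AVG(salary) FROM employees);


Subquery: AVG(salary) = 96666.67
Filtering: salary > 96666.67
  Quinn (120000) -> MATCH
  Bob (110000) -> MATCH
  Carol (120000) -> MATCH
  Eve (110000) -> MATCH


4 rows:
Quinn, 120000
Bob, 110000
Carol, 120000
Eve, 110000


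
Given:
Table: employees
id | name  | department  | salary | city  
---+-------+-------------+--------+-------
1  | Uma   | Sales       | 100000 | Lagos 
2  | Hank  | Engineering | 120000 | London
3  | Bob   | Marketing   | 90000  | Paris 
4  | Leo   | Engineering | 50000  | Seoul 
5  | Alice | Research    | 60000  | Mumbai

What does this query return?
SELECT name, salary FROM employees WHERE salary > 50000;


Filtering: salary > 50000
Matching: 4 rows

4 rows:
Uma, 100000
Hank, 120000
Bob, 90000
Alice, 60000


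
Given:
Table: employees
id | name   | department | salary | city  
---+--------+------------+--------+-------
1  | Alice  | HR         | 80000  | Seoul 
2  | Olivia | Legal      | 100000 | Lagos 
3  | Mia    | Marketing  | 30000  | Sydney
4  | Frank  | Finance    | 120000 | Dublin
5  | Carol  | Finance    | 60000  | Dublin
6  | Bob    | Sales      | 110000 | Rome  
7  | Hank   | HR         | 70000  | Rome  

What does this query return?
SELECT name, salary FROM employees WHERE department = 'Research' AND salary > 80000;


Filtering: department = 'Research' AND salary > 80000
Matching: 0 rows

Empty result set (0 rows)


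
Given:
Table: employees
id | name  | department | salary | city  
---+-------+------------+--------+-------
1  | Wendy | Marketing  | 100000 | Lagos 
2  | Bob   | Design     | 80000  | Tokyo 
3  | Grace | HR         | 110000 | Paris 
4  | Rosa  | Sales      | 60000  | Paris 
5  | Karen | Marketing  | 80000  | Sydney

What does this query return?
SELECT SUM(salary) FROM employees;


SUM(salary) = 100000 + 80000 + 110000 + 60000 + 80000 = 430000

430000


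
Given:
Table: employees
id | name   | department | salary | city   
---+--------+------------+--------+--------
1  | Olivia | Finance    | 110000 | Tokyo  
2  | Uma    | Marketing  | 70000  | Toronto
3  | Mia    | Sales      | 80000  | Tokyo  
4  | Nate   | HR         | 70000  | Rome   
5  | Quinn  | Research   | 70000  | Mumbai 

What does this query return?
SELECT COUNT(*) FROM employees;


COUNT(*) counts all rows

5


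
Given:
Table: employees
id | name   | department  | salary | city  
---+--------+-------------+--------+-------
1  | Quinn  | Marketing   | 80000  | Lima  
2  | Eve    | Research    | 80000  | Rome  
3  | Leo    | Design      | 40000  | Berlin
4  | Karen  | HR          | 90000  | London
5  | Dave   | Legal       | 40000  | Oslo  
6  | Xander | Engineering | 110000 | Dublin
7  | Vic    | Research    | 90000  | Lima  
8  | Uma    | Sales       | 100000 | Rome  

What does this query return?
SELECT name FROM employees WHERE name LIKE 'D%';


LIKE 'D%' matches names starting with 'D'
Matching: 1

1 rows:
Dave


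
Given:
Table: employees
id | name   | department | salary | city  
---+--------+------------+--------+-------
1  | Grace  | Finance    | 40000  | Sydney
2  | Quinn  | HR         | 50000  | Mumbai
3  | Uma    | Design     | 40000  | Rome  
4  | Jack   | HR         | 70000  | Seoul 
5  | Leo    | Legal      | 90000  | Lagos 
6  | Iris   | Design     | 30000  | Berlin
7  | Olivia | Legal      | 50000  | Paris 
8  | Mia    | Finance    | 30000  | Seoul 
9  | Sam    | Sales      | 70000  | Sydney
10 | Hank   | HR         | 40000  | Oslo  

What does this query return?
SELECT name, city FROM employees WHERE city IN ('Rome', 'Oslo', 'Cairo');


Filtering: city IN ('Rome', 'Oslo', 'Cairo')
Matching: 2 rows

2 rows:
Uma, Rome
Hank, Oslo


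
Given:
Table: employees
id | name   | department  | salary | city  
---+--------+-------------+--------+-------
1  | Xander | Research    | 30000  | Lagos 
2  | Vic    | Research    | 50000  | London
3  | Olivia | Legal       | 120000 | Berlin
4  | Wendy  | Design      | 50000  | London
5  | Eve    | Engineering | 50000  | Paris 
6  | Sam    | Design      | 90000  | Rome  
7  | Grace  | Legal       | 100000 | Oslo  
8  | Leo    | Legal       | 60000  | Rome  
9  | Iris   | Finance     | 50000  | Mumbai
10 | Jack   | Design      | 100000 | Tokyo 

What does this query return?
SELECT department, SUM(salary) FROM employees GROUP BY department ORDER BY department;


Summing salary within each department:
  Design: 50000 + 90000 + 100000 = 240000
  Engineering: 50000 = 50000
  Finance: 50000 = 50000
  Legal: 120000 + 100000 + 60000 = 280000
  Research: 30000 + 50000 = 80000


5 groups:
Design, 240000
Engineering, 50000
Finance, 50000
Legal, 280000
Research, 80000


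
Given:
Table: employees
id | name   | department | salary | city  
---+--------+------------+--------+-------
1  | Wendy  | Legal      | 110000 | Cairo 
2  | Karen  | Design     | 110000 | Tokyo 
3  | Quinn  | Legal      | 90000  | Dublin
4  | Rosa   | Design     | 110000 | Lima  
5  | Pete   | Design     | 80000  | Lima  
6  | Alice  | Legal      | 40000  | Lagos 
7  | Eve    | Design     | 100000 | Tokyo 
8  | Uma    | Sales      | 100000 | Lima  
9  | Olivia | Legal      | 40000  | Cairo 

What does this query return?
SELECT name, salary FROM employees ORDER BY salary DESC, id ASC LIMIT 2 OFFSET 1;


Sort by salary DESC (id ASC tiebreak), then skip 1 and take 2
Rows 2 through 3

2 rows:
Karen, 110000
Rosa, 110000


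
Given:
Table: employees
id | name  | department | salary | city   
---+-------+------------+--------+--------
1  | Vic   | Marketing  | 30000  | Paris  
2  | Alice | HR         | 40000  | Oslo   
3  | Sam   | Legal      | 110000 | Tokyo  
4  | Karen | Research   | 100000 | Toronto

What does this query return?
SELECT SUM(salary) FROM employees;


SUM(salary) = 30000 + 40000 + 110000 + 100000 = 280000

280000


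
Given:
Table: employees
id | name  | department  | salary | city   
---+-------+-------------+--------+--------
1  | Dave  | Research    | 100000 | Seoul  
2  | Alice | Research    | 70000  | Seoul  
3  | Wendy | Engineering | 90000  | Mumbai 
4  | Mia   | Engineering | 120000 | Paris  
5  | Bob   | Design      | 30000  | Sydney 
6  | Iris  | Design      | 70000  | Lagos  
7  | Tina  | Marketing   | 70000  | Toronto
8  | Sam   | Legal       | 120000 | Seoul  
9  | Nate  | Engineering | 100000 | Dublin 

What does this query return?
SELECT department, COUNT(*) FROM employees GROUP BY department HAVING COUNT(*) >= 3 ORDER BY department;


Groups with count >= 3:
  Engineering: 3 -> PASS
  Design: 2 -> filtered out
  Legal: 1 -> filtered out
  Marketing: 1 -> filtered out
  Research: 2 -> filtered out


1 groups:
Engineering, 3


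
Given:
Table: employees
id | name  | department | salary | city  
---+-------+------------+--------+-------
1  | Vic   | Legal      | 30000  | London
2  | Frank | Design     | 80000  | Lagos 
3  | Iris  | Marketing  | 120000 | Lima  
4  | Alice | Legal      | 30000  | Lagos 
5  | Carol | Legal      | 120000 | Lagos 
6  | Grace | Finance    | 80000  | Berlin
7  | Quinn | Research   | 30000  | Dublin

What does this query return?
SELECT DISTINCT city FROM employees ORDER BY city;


All 'city' values (row order): London, Lagos, Lima, Lagos, Lagos, Berlin, Dublin
Removing duplicates leaves 5 unique value(s).

5 values:
Berlin
Dublin
Lagos
Lima
London


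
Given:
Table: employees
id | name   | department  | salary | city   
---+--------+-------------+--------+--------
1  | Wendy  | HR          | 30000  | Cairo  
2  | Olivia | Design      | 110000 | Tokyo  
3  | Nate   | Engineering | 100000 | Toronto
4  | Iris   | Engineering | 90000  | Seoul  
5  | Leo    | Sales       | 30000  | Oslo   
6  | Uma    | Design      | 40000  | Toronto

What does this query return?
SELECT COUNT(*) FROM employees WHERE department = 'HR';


Counting rows where department = 'HR'
  Wendy -> MATCH


1


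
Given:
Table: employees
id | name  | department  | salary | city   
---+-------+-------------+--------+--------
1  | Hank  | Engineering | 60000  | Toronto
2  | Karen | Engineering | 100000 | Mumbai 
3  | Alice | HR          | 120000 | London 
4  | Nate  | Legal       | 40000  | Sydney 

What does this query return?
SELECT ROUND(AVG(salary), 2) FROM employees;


SUM(salary) = 320000
COUNT = 4
ROUND(AVG, 2) = ROUND(320000 / 4, 2) = 80000.0

80000.0


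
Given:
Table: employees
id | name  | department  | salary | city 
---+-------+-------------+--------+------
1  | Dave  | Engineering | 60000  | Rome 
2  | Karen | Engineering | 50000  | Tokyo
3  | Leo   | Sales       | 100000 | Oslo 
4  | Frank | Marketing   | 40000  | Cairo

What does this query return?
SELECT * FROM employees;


SELECT * returns all 4 rows with all columns

4 rows:
1, Dave, Engineering, 60000, Rome
2, Karen, Engineering, 50000, Tokyo
3, Leo, Sales, 100000, Oslo
4, Frank, Marketing, 40000, Cairo


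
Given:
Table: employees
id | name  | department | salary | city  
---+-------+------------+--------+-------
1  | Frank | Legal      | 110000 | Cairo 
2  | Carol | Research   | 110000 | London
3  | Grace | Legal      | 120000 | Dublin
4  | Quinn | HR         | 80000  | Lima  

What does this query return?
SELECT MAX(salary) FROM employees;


Salaries: 110000, 110000, 120000, 80000
MAX = 120000

120000


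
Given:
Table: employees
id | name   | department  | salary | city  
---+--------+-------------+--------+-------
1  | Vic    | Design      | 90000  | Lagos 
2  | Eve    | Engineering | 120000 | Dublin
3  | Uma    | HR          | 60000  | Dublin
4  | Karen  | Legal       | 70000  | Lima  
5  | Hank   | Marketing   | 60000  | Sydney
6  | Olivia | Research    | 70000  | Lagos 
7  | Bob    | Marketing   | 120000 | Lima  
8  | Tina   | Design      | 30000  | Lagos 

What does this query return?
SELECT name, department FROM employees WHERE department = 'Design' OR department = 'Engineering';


Filtering: department = 'Design' OR 'Engineering'
Matching: 3 rows

3 rows:
Vic, Design
Eve, Engineering
Tina, Design


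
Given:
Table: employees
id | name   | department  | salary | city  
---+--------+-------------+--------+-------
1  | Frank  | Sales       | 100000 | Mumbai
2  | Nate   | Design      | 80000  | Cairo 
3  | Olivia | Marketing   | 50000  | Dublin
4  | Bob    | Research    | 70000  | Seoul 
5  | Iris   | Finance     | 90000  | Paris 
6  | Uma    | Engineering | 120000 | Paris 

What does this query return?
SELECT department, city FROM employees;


Projecting columns: department, city

6 rows:
Sales, Mumbai
Design, Cairo
Marketing, Dublin
Research, Seoul
Finance, Paris
Engineering, Paris


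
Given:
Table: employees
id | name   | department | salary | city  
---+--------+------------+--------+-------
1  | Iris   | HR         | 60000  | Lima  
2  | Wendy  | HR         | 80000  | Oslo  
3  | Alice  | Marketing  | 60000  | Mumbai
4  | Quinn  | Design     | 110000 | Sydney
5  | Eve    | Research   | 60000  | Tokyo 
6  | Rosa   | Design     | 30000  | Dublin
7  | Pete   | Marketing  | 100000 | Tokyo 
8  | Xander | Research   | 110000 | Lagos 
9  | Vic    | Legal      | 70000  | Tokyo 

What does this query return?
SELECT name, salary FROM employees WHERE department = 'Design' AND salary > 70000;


Filtering: department = 'Design' AND salary > 70000
Matching: 1 rows

1 rows:
Quinn, 110000


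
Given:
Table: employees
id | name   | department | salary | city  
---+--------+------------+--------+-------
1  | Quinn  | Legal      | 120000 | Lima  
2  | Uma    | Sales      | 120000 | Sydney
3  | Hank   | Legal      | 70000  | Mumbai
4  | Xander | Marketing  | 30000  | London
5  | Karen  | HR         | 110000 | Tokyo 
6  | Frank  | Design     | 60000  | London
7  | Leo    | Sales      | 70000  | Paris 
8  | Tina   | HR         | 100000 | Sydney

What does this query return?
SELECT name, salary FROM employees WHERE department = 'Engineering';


Filtering: department = 'Engineering'
Matching rows: 0

Empty result set (0 rows)


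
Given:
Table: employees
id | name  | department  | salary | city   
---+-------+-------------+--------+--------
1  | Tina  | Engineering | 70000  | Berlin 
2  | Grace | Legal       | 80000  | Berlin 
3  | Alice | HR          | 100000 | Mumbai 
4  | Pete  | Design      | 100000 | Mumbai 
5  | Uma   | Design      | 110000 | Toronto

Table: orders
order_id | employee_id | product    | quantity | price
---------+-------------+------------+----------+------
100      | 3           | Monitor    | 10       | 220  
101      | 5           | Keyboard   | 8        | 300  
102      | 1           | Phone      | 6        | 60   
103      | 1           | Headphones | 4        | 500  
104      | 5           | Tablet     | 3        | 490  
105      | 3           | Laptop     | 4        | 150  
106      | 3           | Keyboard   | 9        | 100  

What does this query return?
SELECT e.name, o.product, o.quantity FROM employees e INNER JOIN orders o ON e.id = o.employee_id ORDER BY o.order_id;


Joining employees.id = orders.employee_id:
  employee Alice (id=3) -> order Monitor
  employee Uma (id=5) -> order Keyboard
  employee Tina (id=1) -> order Phone
  employee Tina (id=1) -> order Headphones
  employee Uma (id=5) -> order Tablet
  employee Alice (id=3) -> order Laptop
  employee Alice (id=3) -> order Keyboard


7 rows:
Alice, Monitor, 10
Uma, Keyboard, 8
Tina, Phone, 6
Tina, Headphones, 4
Uma, Tablet, 3
Alice, Laptop, 4
Alice, Keyboard, 9


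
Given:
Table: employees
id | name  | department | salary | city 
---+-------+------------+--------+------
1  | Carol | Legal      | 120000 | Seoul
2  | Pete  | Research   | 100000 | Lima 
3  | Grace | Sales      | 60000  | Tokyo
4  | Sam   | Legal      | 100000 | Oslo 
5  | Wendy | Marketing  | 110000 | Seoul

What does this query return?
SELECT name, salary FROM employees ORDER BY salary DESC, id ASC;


Sorting by salary DESC, then id ASC for ties

5 rows:
Carol, 120000
Wendy, 110000
Pete, 100000
Sam, 100000
Grace, 60000


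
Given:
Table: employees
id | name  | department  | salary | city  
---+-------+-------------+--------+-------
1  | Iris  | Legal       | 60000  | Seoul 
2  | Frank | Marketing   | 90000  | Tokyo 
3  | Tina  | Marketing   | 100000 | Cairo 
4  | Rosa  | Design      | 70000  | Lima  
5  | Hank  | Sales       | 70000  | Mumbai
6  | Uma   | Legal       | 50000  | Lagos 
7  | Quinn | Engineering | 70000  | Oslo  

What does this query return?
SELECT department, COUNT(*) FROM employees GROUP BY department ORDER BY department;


Assigning each row to its department group:
  Iris -> Legal
  Frank -> Marketing
  Tina -> Marketing
  Rosa -> Design
  Hank -> Sales
  Uma -> Legal
  Quinn -> Engineering


5 groups:
Design, 1
Engineering, 1
Legal, 2
Marketing, 2
Sales, 1


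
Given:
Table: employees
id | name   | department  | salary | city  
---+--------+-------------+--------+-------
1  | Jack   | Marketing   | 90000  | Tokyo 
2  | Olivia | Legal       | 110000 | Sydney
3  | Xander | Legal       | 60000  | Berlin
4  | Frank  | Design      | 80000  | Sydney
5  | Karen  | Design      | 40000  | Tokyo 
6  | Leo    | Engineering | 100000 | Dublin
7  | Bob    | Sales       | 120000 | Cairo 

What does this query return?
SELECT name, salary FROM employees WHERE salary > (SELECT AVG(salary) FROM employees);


Subquery: AVG(salary) = 85714.29
Filtering: salary > 85714.29
  Jack (90000) -> MATCH
  Olivia (110000) -> MATCH
  Leo (100000) -> MATCH
  Bob (120000) -> MATCH


4 rows:
Jack, 90000
Olivia, 110000
Leo, 100000
Bob, 120000


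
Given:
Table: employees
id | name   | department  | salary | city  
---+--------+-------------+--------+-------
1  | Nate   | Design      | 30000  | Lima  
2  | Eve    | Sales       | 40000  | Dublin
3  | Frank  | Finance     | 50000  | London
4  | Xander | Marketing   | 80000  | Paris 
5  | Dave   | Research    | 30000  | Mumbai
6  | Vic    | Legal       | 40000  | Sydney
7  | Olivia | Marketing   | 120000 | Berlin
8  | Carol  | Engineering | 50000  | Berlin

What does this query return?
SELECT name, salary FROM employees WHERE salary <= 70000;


Filtering: salary <= 70000
Matching: 6 rows

6 rows:
Nate, 30000
Eve, 40000
Frank, 50000
Dave, 30000
Vic, 40000
Carol, 50000


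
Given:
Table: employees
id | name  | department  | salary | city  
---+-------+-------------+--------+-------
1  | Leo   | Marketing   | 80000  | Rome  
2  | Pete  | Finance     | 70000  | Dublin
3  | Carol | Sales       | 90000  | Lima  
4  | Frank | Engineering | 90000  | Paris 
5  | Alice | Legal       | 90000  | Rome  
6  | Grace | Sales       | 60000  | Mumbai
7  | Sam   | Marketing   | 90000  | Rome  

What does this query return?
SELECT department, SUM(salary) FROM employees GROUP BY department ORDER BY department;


Summing salary within each department:
  Engineering: 90000 = 90000
  Finance: 70000 = 70000
  Legal: 90000 = 90000
  Marketing: 80000 + 90000 = 170000
  Sales: 90000 + 60000 = 150000


5 groups:
Engineering, 90000
Finance, 70000
Legal, 90000
Marketing, 170000
Sales, 150000


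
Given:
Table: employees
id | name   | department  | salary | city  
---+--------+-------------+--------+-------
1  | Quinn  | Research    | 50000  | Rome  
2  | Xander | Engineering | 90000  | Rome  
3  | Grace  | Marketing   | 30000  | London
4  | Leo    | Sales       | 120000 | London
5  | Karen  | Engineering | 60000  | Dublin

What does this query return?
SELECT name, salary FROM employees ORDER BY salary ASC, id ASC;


Sorting by salary ASC, then id ASC for ties

5 rows:
Grace, 30000
Quinn, 50000
Karen, 60000
Xander, 90000
Leo, 120000


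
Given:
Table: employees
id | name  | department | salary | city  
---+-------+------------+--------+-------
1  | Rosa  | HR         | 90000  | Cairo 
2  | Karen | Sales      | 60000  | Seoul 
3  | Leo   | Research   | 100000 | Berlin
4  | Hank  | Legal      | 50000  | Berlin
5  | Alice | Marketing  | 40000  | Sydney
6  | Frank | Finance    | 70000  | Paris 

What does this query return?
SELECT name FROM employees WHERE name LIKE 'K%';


LIKE 'K%' matches names starting with 'K'
Matching: 1

1 rows:
Karen


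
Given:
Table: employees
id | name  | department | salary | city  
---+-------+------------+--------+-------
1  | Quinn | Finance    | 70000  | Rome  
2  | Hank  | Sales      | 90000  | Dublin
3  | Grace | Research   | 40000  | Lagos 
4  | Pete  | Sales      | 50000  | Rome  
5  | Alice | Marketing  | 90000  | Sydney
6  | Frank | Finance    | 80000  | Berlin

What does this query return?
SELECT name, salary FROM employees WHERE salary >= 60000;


Filtering: salary >= 60000
Matching: 4 rows

4 rows:
Quinn, 70000
Hank, 90000
Alice, 90000
Frank, 80000


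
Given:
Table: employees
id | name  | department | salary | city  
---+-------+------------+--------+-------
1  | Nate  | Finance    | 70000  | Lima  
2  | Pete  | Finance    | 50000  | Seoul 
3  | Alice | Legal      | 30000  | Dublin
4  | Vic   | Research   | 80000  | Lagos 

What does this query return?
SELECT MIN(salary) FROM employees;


Salaries: 70000, 50000, 30000, 80000
MIN = 30000

30000


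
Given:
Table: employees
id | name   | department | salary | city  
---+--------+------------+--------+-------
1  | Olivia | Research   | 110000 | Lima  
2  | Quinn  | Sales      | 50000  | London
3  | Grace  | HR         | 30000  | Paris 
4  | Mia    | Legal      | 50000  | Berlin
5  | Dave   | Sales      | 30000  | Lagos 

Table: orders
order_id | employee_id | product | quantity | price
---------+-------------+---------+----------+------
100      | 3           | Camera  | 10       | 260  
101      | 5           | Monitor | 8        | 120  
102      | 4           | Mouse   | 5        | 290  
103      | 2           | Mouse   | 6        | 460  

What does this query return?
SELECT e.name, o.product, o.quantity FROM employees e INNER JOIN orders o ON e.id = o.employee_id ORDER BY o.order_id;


Joining employees.id = orders.employee_id:
  employee Grace (id=3) -> order Camera
  employee Dave (id=5) -> order Monitor
  employee Mia (id=4) -> order Mouse
  employee Quinn (id=2) -> order Mouse


4 rows:
Grace, Camera, 10
Dave, Monitor, 8
Mia, Mouse, 5
Quinn, Mouse, 6


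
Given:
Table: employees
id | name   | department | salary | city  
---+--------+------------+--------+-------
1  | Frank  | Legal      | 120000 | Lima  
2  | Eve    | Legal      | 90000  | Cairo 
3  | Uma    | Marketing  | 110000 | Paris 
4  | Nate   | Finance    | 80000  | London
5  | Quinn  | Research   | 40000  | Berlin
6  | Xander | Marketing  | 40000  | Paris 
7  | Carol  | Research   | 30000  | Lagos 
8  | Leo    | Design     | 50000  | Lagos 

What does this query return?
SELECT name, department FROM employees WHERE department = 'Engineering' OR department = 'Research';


Filtering: department = 'Engineering' OR 'Research'
Matching: 2 rows

2 rows:
Quinn, Research
Carol, Research


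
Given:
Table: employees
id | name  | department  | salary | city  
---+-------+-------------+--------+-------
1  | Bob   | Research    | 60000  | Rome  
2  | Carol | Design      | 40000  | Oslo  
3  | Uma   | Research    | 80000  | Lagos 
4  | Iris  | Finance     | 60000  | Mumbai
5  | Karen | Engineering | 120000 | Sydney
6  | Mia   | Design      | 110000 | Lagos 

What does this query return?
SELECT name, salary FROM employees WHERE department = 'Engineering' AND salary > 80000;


Filtering: department = 'Engineering' AND salary > 80000
Matching: 1 rows

1 rows:
Karen, 120000


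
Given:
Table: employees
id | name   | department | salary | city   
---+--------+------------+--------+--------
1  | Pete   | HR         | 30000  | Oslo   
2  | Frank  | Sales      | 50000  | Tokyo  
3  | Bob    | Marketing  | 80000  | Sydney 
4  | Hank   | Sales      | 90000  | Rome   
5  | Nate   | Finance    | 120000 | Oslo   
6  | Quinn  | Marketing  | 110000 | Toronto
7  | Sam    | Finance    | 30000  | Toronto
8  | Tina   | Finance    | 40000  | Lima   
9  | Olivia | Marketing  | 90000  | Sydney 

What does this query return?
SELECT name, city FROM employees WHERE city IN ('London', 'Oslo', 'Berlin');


Filtering: city IN ('London', 'Oslo', 'Berlin')
Matching: 2 rows

2 rows:
Pete, Oslo
Nate, Oslo


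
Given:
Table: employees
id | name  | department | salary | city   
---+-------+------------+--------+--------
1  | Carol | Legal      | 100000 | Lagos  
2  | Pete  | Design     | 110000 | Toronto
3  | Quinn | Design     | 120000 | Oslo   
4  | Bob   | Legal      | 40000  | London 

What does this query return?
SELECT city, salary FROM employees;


Projecting columns: city, salary

4 rows:
Lagos, 100000
Toronto, 110000
Oslo, 120000
London, 40000


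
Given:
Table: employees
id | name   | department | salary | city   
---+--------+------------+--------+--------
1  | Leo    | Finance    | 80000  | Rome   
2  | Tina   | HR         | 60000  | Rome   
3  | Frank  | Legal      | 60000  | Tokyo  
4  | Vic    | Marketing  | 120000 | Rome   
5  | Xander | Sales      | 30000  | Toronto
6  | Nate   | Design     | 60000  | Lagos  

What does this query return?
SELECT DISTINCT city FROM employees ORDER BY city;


All 'city' values (row order): Rome, Rome, Tokyo, Rome, Toronto, Lagos
Removing duplicates leaves 4 unique value(s).

4 values:
Lagos
Rome
Tokyo
Toronto


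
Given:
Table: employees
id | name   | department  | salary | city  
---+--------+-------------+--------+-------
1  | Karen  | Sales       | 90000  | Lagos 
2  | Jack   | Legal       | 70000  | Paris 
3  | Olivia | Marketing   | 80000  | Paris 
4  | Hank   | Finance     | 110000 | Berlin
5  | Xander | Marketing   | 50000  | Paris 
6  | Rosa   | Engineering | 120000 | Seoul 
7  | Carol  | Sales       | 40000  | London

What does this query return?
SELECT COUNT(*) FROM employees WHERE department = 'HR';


Counting rows where department = 'HR'


0


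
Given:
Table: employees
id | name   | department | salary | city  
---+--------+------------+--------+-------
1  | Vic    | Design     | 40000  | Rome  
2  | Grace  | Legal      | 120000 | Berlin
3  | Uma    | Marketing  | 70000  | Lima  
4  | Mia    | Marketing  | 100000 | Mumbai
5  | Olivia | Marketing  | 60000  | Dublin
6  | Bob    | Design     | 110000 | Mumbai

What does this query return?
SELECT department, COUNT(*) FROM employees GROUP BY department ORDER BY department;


Assigning each row to its department group:
  Vic -> Design
  Grace -> Legal
  Uma -> Marketing
  Mia -> Marketing
  Olivia -> Marketing
  Bob -> Design


3 groups:
Design, 2
Legal, 1
Marketing, 3
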